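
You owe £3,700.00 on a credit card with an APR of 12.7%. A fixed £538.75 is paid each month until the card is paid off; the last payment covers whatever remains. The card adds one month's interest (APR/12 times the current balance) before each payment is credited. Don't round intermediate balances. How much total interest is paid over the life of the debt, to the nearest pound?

Monthly rate r = 12.7%/12 = 1.05833% = 0.0105833.
Payoff takes n = ⌈−ln(1 − rB₀/P)/ln(1+r)⌉ = ⌈7.168⌉ = 8 payments; the last is £90.80.
Total paid = 7·£538.75 + £90.80 = £3,862.05.
Total interest = total paid − principal = £3,862.05 − £3,700.00 = £162.05.

£162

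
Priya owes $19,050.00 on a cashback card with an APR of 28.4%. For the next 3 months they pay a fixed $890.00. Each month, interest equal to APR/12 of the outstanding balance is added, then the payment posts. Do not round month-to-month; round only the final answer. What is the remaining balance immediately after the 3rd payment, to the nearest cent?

$17,701.12

Monthly rate r = 28.4%/12 = 2.36667% = 0.0236667.
Each month: B ← B·(1+r) − $890.00.
Month 1: interest $450.85; balance after payment $18,610.85.
Month 2: interest $440.46; balance after payment $18,161.31.
Month 3: interest $429.82; balance after payment $17,701.12.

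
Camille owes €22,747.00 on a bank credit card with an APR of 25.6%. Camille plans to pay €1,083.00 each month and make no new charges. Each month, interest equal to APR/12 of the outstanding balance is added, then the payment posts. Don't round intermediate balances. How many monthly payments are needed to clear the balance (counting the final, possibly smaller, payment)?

29 months

Monthly rate r = 25.6%/12 = 2.13333% = 0.0213333.
Recurrence: B ← B·(1+r) − €1,083.00.
Month 1: interest €485.27; balance after payment €22,149.27.
Month 2: interest €472.52; balance after payment €21,538.79.
Closed form: n = −ln(1 − rB₀/P)/ln(1+r) = −ln(0.55192)/ln(1.02133) ≈ 28.156, so the balance reaches zero during payment 29.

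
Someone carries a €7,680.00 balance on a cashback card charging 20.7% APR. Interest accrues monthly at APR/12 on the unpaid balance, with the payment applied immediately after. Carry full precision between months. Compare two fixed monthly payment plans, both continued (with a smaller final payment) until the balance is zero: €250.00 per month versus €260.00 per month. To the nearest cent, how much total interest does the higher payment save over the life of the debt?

€203.63

Monthly rate r = 20.7%/12 = 1.725% = 0.01725.
At €250.00/mo: n = ⌈−ln(1 − rB₀/P)/ln(1+r)⌉ = 45 payments (last €34.23); total interest = total paid − €7,680.00 = €3,354.23.
At €260.00/mo: 42 payments (last €170.60); total interest €3,150.60.
Interest saved = €3,354.23 − €3,150.60 = €203.63.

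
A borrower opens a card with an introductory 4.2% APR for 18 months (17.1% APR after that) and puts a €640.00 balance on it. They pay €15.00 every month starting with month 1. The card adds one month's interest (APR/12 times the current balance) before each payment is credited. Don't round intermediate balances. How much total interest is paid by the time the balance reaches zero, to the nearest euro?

€142

Promo months 1–18 at r₀ = 4.2%/12 = 0.0035; months 19+ at r₁ = 17.1%/12 = 0.01425.
After month 18: iterate B ← B·(1+r₀) − €15.00 for 18 months → €403.36.
Then at r₁ with €15.00/mo: n₂ = −ln(1 − r₁·B/P)/ln(1+r₁) ≈ 34.15 → 35 more payments.
Total paid = 52·€15.00 + €2.25 = €782.25; interest = €782.25 − €640.00 = €142.25.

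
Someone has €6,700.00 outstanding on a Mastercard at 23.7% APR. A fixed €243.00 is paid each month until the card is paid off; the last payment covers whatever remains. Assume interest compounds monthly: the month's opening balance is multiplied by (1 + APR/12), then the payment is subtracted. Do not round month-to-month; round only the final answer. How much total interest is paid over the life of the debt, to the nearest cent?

€3,072.13

Monthly rate r = 23.7%/12 = 1.975% = 0.01975.
Payoff takes n = ⌈−ln(1 − rB₀/P)/ln(1+r)⌉ = ⌈40.213⌉ = 41 payments; the last is €52.13.
Total paid = 40·€243.00 + €52.13 = €9,772.13.
Total interest = total paid − principal = €9,772.13 − €6,700.00 = €3,072.13.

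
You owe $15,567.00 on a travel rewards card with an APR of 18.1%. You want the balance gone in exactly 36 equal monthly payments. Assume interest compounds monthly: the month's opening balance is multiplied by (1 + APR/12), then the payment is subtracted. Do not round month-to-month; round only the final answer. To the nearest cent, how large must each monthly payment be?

Monthly rate r = 18.1%/12 = 1.50833% = 0.0150833.
Level-payment amortization: P = B₀·r / (1 − (1+r)^(−n)) = 15567.00·0.0150833 / (1 − 1.01508^(−36)).
Denominator 1 − (1+r)^(−36) = 0.41663697.
P = 234.802 / 0.41663697 ≈ 563.57.

$563.57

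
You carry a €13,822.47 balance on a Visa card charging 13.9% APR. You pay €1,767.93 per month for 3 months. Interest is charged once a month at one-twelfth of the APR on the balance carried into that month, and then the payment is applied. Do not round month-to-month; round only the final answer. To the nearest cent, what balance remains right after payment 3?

Monthly rate r = 13.9%/12 = 1.15833% = 0.0115833.
Each month: B ← B·(1+r) − €1,767.93.
Month 1: interest €160.11; balance after payment €12,214.65.
Month 2: interest €141.49; balance after payment €10,588.21.
Month 3: interest €122.65; balance after payment €8,942.92.

€8,942.92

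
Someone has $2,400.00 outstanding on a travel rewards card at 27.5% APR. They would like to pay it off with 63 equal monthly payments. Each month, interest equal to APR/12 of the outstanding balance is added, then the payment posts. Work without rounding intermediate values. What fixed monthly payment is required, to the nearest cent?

$72.36

Monthly rate r = 27.5%/12 = 2.29167% = 0.0229167.
Level-payment amortization: P = B₀·r / (1 − (1+r)^(−n)) = 2400.00·0.0229167 / (1 − 1.02292^(−63)).
Denominator 1 − (1+r)^(−63) = 0.760081382.
P = 55 / 0.760081382 ≈ 72.36.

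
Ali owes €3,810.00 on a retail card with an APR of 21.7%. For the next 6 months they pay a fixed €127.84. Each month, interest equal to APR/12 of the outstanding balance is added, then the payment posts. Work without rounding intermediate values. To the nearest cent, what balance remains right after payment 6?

€3,439.97

Monthly rate r = 21.7%/12 = 1.80833% = 0.0180833.
Each month: B ← B·(1+r) − €127.84.
Month 1: interest €68.90; balance after payment €3,751.06.
Month 2: interest €67.83; balance after payment €3,691.05.
Month 3: interest €66.75; balance after payment €3,629.96.
Month 4: interest €65.64; balance after payment €3,567.76.
Month 5: interest €64.52; balance after payment €3,504.43.
Month 6: interest €63.37; balance after payment €3,439.97.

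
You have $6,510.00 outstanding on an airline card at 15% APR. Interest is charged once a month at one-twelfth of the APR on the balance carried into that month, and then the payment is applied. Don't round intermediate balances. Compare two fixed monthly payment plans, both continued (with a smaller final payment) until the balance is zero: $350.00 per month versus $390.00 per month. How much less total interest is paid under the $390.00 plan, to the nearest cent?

$108.66

Monthly rate r = 15%/12 = 1.25% = 0.0125.
At $350.00/mo: n = ⌈−ln(1 − rB₀/P)/ln(1+r)⌉ = 22 payments (last $105.94); total interest = total paid − $6,510.00 = $945.94.
At $390.00/mo: 19 payments (last $327.28); total interest $837.28.
Interest saved = $945.94 − $837.28 = $108.66.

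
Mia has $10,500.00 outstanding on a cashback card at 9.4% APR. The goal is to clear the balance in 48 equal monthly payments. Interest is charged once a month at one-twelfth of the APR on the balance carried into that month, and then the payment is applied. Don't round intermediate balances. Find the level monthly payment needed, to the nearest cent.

Monthly rate r = 9.4%/12 = 0.783333% = 0.00783333.
Level-payment amortization: P = B₀·r / (1 − (1+r)^(−n)) = 10500.00·0.00783333 / (1 − 1.00783^(−48)).
Denominator 1 − (1+r)^(−48) = 0.312391043.
P = 82.25 / 0.312391043 ≈ 263.29.

$263.29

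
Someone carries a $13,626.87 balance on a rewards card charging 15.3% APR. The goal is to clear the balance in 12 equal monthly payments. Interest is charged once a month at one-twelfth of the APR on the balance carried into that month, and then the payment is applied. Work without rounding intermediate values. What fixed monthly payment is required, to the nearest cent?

$1,231.87

Monthly rate r = 15.3%/12 = 1.275% = 0.01275.
Level-payment amortization: P = B₀·r / (1 − (1+r)^(−n)) = 13626.87·0.01275 / (1 − 1.01275^(−12)).
Denominator 1 − (1+r)^(−12) = 0.141039926.
P = 173.743 / 0.141039926 ≈ 1231.87.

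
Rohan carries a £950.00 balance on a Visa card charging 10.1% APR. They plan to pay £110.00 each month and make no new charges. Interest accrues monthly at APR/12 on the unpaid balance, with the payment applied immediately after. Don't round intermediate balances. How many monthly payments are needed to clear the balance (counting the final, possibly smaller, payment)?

10 payments

Monthly rate r = 10.1%/12 = 0.841667% = 0.00841667.
Recurrence: B ← B·(1+r) − £110.00.
Month 1: interest £8.00; balance after payment £848.00.
Month 2: interest £7.14; balance after payment £745.13.
Closed form: n = −ln(1 − rB₀/P)/ln(1+r) = −ln(0.92731)/ln(1.00842) ≈ 9.004, so the balance reaches zero during payment 10.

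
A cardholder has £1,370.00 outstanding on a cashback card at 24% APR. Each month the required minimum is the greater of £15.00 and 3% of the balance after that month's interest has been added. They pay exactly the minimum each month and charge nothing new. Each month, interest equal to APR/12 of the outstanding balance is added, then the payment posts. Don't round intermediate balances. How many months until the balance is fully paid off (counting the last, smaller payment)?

Monthly rate r = 24%/12 = 2% = 0.02.
While 3% of the post-interest balance exceeds £15.00, each month B ← (B·(1+r))·(1 − 0.03), i.e. B shrinks by the factor (1+r)·0.97 = 0.9894.
This holds for months 1–97. Entering month 98 the balance is £487.30; 3% of the post-interest balance is now below £15.00, so the flat £15.00 minimum applies from here.
From month 98 a fixed £15.00 at rate r clears £487.30 in 53 more payments. Total: 97 + 53 = 150 months.

150 months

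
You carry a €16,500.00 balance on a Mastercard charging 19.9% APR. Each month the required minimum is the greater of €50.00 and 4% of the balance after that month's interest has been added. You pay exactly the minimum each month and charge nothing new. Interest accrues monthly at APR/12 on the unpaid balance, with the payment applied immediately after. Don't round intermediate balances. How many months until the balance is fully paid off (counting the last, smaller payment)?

139 months

Monthly rate r = 19.9%/12 = 1.65833% = 0.0165833.
While 4% of the post-interest balance exceeds €50.00, each month B ← (B·(1+r))·(1 − 0.04), i.e. B shrinks by the factor (1+r)·0.96 = 0.97592.
This holds for months 1–107. Entering month 108 the balance is €1,215.64; 4% of the post-interest balance is now below €50.00, so the flat €50.00 minimum applies from here.
From month 108 a fixed €50.00 at rate r clears €1,215.64 in 32 more payments. Total: 107 + 32 = 139 months.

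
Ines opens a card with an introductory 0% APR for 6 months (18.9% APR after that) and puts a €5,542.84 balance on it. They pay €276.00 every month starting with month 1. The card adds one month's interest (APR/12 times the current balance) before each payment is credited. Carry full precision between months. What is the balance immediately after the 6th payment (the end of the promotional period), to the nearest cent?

Promo months 1–6 at r₀ = 0%/12 = 0; months 7+ at r₁ = 18.9%/12 = 0.01575.
After month 6 (no interest yet): B = €5,542.84 − 6·€276.00 = €3,886.84.

€3,886.84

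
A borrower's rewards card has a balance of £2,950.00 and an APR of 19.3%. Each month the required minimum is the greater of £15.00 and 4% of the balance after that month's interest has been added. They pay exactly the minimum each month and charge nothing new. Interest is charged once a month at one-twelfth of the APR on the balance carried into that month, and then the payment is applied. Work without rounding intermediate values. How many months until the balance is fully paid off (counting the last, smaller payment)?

Monthly rate r = 19.3%/12 = 1.60833% = 0.0160833.
While 4% of the post-interest balance exceeds £15.00, each month B ← (B·(1+r))·(1 − 0.04), i.e. B shrinks by the factor (1+r)·0.96 = 0.97544.
This holds for months 1–84. Entering month 85 the balance is £365.32; 4% of the post-interest balance is now below £15.00, so the flat £15.00 minimum applies from here.
From month 85 a fixed £15.00 at rate r clears £365.32 in 32 more payments. Total: 84 + 32 = 116 months.

116 months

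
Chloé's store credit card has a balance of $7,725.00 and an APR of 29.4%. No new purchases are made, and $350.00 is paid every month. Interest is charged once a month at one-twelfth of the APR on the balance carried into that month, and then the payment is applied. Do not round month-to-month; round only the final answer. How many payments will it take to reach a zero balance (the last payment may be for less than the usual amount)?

Monthly rate r = 29.4%/12 = 2.45% = 0.0245.
Recurrence: B ← B·(1+r) − $350.00.
Month 1: interest $189.26; balance after payment $7,564.26.
Month 2: interest $185.32; balance after payment $7,399.59.
Closed form: n = −ln(1 − rB₀/P)/ln(1+r) = −ln(0.45925)/ln(1.0245) ≈ 32.149, so the balance reaches zero during payment 33.

33 months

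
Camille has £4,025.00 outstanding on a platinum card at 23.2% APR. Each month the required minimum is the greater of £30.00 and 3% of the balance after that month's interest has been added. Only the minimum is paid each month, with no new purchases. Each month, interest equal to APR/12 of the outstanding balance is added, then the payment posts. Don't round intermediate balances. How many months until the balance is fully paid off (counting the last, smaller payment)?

178 months

Monthly rate r = 23.2%/12 = 1.93333% = 0.0193333.
While 3% of the post-interest balance exceeds £30.00, each month B ← (B·(1+r))·(1 − 0.03), i.e. B shrinks by the factor (1+r)·0.97 = 0.98875.
This holds for months 1–125. Entering month 126 the balance is £978.95; 3% of the post-interest balance is now below £30.00, so the flat £30.00 minimum applies from here.
From month 126 a fixed £30.00 at rate r clears £978.95 in 53 more payments. Total: 125 + 53 = 178 months.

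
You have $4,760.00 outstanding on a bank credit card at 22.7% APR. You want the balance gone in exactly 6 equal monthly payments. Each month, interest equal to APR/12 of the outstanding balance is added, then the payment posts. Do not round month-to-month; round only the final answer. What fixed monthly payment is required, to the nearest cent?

Monthly rate r = 22.7%/12 = 1.89167% = 0.0189167.
Level-payment amortization: P = B₀·r / (1 − (1+r)^(−n)) = 4760.00·0.0189167 / (1 − 1.01892^(−6)).
Denominator 1 − (1+r)^(−6) = 0.106348882.
P = 90.0433 / 0.106348882 ≈ 846.68.

$846.68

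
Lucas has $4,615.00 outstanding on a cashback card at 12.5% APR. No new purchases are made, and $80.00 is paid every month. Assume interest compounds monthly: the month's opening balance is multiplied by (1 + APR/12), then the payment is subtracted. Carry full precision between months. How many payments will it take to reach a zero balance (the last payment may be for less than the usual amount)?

Monthly rate r = 12.5%/12 = 1.04167% = 0.0104167.
Recurrence: B ← B·(1+r) − $80.00.
Month 1: interest $48.07; balance after payment $4,583.07.
Month 2: interest $47.74; balance after payment $4,550.81.
Closed form: n = −ln(1 − rB₀/P)/ln(1+r) = −ln(0.39909)/ln(1.01042) ≈ 88.641, so the balance reaches zero during payment 89.

89 payments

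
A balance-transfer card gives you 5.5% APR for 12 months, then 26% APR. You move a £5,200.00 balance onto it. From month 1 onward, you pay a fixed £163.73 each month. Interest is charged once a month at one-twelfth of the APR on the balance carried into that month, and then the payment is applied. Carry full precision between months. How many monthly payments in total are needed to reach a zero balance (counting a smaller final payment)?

41 months

Promo months 1–12 at r₀ = 5.5%/12 = 0.00458333; months 13+ at r₁ = 26%/12 = 0.0216667.
After month 12: iterate B ← B·(1+r₀) − £163.73 for 12 months → £3,478.27.
Then at r₁ with £163.73/mo: n₂ = −ln(1 − r₁·B/P)/ln(1+r₁) ≈ 28.77 → 29 more payments.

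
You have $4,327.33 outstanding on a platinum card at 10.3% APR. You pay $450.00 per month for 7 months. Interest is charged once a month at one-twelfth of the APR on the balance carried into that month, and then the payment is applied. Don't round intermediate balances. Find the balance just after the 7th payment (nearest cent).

$1,361.84

Monthly rate r = 10.3%/12 = 0.858333% = 0.00858333.
Each month: B ← B·(1+r) − $450.00.
Month 1: interest $37.14; balance after payment $3,914.47.
Month 2: interest $33.60; balance after payment $3,498.07.
Month 3: interest $30.03; balance after payment $3,078.10.
Month 4: interest $26.42; balance after payment $2,654.52.
Month 5: interest $22.78; balance after payment $2,227.30.
Month 6: interest $19.12; balance after payment $1,796.42.
Month 7: interest $15.42; balance after payment $1,361.84.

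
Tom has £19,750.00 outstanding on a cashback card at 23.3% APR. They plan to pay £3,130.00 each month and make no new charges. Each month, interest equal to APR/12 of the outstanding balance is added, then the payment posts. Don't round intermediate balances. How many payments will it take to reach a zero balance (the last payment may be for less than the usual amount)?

Monthly rate r = 23.3%/12 = 1.94167% = 0.0194167.
Recurrence: B ← B·(1+r) − £3,130.00.
Month 1: interest £383.48; balance after payment £17,003.48.
Month 2: interest £330.15; balance after payment £14,203.63.
Closed form: n = −ln(1 − rB₀/P)/ln(1+r) = −ln(0.87748)/ln(1.01942) ≈ 6.796, so the balance reaches zero during payment 7.

7 payments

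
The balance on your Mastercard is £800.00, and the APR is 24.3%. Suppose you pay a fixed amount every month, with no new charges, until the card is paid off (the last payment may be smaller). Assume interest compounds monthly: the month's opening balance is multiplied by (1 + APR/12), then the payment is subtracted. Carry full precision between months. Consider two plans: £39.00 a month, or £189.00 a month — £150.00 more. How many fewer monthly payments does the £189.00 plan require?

Monthly rate r = 24.3%/12 = 2.025% = 0.02025.
At £39.00/mo: n = ⌈−ln(1 − rB₀/P)/ln(1+r)⌉ = 27 payments (last £30.34); total interest = total paid − £800.00 = £244.34.
At £189.00/mo: 5 payments (last £89.29); total interest £45.29.
Payments saved = 27 − 5 = 22.

22 fewer payments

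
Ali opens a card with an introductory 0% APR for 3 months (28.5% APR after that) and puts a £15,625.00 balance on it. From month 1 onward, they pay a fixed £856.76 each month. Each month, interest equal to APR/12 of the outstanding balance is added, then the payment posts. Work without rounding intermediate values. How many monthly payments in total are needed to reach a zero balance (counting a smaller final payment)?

Promo months 1–3 at r₀ = 0%/12 = 0; months 4+ at r₁ = 28.5%/12 = 0.02375.
After month 3 (no interest yet): B = £15,625.00 − 3·£856.76 = £13,054.72.
Then at r₁ with £856.76/mo: n₂ = −ln(1 − r₁·B/P)/ln(1+r₁) ≈ 19.14 → 20 more payments.

23 months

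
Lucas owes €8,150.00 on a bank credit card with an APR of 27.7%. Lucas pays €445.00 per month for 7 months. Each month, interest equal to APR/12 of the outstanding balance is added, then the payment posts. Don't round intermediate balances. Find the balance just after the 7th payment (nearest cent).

Monthly rate r = 27.7%/12 = 2.30833% = 0.0230833.
Each month: B ← B·(1+r) − €445.00.
Month 1: interest €188.13; balance after payment €7,893.13.
Month 2: interest €182.20; balance after payment €7,630.33.
Month 3: interest €176.13; balance after payment €7,361.46.
Month 4: interest €169.93; balance after payment €7,086.39.
Month 5: interest €163.58; balance after payment €6,804.97.
Month 6: interest €157.08; balance after payment €6,517.05.
Month 7: interest €150.44; balance after payment €6,222.48.

€6,222.48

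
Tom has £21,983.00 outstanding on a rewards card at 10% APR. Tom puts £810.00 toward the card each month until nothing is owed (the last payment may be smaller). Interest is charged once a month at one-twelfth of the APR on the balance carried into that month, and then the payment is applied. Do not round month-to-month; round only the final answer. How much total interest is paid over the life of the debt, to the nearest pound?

£3,042

Monthly rate r = 10%/12 = 0.833333% = 0.00833333.
Payoff takes n = ⌈−ln(1 − rB₀/P)/ln(1+r)⌉ = ⌈30.895⌉ = 31 payments; the last is £725.45.
Total paid = 30·£810.00 + £725.45 = £25,025.45.
Total interest = total paid − principal = £25,025.45 − £21,983.00 = £3,042.45.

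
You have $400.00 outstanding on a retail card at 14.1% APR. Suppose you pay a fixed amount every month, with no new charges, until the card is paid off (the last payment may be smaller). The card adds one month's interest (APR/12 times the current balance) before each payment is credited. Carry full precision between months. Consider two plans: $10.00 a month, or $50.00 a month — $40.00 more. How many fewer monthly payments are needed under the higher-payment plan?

46 fewer payments

Monthly rate r = 14.1%/12 = 1.175% = 0.01175.
At $10.00/mo: n = ⌈−ln(1 − rB₀/P)/ln(1+r)⌉ = 55 payments (last $3.50); total interest = total paid − $400.00 = $143.50.
At $50.00/mo: 9 payments (last $22.60); total interest $22.60.
Payments saved = 55 − 9 = 46.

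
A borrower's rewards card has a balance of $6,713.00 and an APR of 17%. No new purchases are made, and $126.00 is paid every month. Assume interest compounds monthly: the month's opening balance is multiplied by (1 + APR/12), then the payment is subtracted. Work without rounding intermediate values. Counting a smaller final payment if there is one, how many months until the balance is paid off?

Monthly rate r = 17%/12 = 1.41667% = 0.0141667.
Recurrence: B ← B·(1+r) − $126.00.
Month 1: interest $95.10; balance after payment $6,682.10.
Month 2: interest $94.66; balance after payment $6,650.76.
Closed form: n = −ln(1 − rB₀/P)/ln(1+r) = −ln(0.24523)/ln(1.01417) ≈ 99.917, so the balance reaches zero during payment 100.

100 payments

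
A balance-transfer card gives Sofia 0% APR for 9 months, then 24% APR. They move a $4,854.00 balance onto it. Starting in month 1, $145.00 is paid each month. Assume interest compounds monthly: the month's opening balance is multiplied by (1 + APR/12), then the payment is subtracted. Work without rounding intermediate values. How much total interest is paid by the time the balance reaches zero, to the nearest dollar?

Promo months 1–9 at r₀ = 0%/12 = 0; months 10+ at r₁ = 24%/12 = 0.02.
After month 9 (no interest yet): B = $4,854.00 − 9·$145.00 = $3,549.00.
Then at r₁ with $145.00/mo: n₂ = −ln(1 − r₁·B/P)/ln(1+r₁) ≈ 33.96 → 34 more payments.
Total paid = 42·$145.00 + $138.54 = $6,228.54; interest = $6,228.54 − $4,854.00 = $1,374.54.

$1,375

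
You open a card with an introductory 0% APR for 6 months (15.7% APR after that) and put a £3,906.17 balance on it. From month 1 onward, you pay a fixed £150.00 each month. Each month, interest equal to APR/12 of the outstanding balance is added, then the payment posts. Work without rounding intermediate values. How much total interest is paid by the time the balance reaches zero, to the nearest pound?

£503

Promo months 1–6 at r₀ = 0%/12 = 0; months 7+ at r₁ = 15.7%/12 = 0.0130833.
After month 6 (no interest yet): B = £3,906.17 − 6·£150.00 = £3,006.17.
Then at r₁ with £150.00/mo: n₂ = −ln(1 − r₁·B/P)/ln(1+r₁) ≈ 23.39 → 24 more payments.
Total paid = 29·£150.00 + £59.36 = £4,409.36; interest = £4,409.36 − £3,906.17 = £503.19.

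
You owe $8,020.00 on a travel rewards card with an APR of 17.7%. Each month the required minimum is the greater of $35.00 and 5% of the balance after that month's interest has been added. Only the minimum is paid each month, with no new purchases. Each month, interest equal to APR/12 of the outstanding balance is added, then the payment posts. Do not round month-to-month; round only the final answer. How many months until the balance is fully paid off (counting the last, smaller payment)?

Monthly rate r = 17.7%/12 = 1.475% = 0.01475.
While 5% of the post-interest balance exceeds $35.00, each month B ← (B·(1+r))·(1 − 0.05), i.e. B shrinks by the factor (1+r)·0.95 = 0.96401.
This holds for months 1–67. Entering month 68 the balance is $688.20; 5% of the post-interest balance is now below $35.00, so the flat $35.00 minimum applies from here.
From month 68 a fixed $35.00 at rate r clears $688.20 in 24 more payments. Total: 67 + 24 = 91 months.

91 months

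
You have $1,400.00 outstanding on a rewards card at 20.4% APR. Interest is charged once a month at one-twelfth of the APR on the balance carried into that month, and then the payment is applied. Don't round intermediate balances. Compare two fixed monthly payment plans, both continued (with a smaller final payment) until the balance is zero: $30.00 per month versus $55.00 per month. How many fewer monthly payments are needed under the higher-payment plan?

60 fewer payments

Monthly rate r = 20.4%/12 = 1.7% = 0.017.
At $30.00/mo: n = ⌈−ln(1 − rB₀/P)/ln(1+r)⌉ = 94 payments (last $15.97); total interest = total paid − $1,400.00 = $1,405.97.
At $55.00/mo: 34 payments (last $34.79); total interest $449.79.
Payments saved = 94 − 34 = 60.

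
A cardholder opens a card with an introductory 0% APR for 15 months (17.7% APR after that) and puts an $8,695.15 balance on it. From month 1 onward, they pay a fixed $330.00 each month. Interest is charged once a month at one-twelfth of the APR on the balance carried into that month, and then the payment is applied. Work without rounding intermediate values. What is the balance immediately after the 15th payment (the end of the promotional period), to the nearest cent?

$3,745.15

Promo months 1–15 at r₀ = 0%/12 = 0; months 16+ at r₁ = 17.7%/12 = 0.01475.
After month 15 (no interest yet): B = $8,695.15 − 15·$330.00 = $3,745.15.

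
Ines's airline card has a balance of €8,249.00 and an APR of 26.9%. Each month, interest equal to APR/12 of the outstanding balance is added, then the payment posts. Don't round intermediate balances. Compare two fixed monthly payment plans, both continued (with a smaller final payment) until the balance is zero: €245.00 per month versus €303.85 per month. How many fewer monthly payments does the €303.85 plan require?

Monthly rate r = 26.9%/12 = 2.24167% = 0.0224167.
At €245.00/mo: n = ⌈−ln(1 − rB₀/P)/ln(1+r)⌉ = 64 payments (last €98.41); total interest = total paid − €8,249.00 = €7,284.41.
At €303.85/mo: 43 payments (last €94.68); total interest €4,607.38.
Payments saved = 64 − 43 = 21.

21 fewer payments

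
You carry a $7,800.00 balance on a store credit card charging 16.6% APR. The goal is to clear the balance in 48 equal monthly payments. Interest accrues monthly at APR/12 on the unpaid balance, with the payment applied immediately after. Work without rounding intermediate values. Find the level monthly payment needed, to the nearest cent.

Monthly rate r = 16.6%/12 = 1.38333% = 0.0138333.
Level-payment amortization: P = B₀·r / (1 − (1+r)^(−n)) = 7800.00·0.0138333 / (1 − 1.01383^(−48)).
Denominator 1 − (1+r)^(−48) = 0.482863933.
P = 107.9 / 0.482863933 ≈ 223.46.

$223.46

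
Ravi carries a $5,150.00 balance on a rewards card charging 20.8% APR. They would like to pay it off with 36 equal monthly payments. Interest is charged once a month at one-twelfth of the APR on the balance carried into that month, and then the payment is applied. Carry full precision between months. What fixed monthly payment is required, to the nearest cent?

Monthly rate r = 20.8%/12 = 1.73333% = 0.0173333.
Level-payment amortization: P = B₀·r / (1 − (1+r)^(−n)) = 5150.00·0.0173333 / (1 − 1.01733^(−36)).
Denominator 1 − (1+r)^(−36) = 0.461330835.
P = 89.2667 / 0.461330835 ≈ 193.50.

$193.50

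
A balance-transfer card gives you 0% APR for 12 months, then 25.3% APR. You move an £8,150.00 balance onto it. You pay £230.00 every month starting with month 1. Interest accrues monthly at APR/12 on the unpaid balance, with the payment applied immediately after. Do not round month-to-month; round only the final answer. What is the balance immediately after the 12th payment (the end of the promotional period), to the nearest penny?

Promo months 1–12 at r₀ = 0%/12 = 0; months 13+ at r₁ = 25.3%/12 = 0.0210833.
After month 12 (no interest yet): B = £8,150.00 − 12·£230.00 = £5,390.00.

£5,390.00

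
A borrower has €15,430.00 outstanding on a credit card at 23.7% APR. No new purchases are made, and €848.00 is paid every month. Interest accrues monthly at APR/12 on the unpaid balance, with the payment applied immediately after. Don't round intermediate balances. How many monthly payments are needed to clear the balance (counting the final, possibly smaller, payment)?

23 months

Monthly rate r = 23.7%/12 = 1.975% = 0.01975.
Recurrence: B ← B·(1+r) − €848.00.
Month 1: interest €304.74; balance after payment €14,886.74.
Month 2: interest €294.01; balance after payment €14,332.76.
Closed form: n = −ln(1 − rB₀/P)/ln(1+r) = −ln(0.64063)/ln(1.01975) ≈ 22.769, so the balance reaches zero during payment 23.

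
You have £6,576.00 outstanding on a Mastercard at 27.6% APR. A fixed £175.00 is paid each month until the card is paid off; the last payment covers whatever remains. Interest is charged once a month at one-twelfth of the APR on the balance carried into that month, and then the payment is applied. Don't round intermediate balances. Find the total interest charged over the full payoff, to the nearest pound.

£8,794

Monthly rate r = 27.6%/12 = 2.3% = 0.023.
Payoff takes n = ⌈−ln(1 − rB₀/P)/ln(1+r)⌉ = ⌈87.826⌉ = 88 payments; the last is £144.84.
Total paid = 87·£175.00 + £144.84 = £15,369.84.
Total interest = total paid − principal = £15,369.84 − £6,576.00 = £8,793.84.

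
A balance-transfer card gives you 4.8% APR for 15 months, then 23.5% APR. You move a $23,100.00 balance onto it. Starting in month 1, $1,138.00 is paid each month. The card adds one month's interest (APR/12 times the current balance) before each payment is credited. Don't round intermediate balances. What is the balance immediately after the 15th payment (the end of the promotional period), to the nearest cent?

Promo months 1–15 at r₀ = 4.8%/12 = 0.004; months 16+ at r₁ = 23.5%/12 = 0.0195833.
After month 15: iterate B ← B·(1+r₀) − $1,138.00 for 15 months → $6,969.14.

$6,969.14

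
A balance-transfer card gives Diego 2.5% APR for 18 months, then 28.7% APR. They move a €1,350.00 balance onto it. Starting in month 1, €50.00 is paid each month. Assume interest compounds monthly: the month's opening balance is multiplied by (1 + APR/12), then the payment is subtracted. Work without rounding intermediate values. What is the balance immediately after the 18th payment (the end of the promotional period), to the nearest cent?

€485.42

Promo months 1–18 at r₀ = 2.5%/12 = 0.00208333; months 19+ at r₁ = 28.7%/12 = 0.0239167.
After month 18: iterate B ← B·(1+r₀) − €50.00 for 18 months → €485.42.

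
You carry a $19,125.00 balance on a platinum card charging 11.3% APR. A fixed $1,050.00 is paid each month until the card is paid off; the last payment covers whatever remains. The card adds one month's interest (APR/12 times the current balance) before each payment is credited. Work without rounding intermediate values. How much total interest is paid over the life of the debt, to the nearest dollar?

$1,955

Monthly rate r = 11.3%/12 = 0.941667% = 0.00941667.
Payoff takes n = ⌈−ln(1 − rB₀/P)/ln(1+r)⌉ = ⌈20.076⌉ = 21 payments; the last is $79.65.
Total paid = 20·$1,050.00 + $79.65 = $21,079.65.
Total interest = total paid − principal = $21,079.65 − $19,125.00 = $1,954.65.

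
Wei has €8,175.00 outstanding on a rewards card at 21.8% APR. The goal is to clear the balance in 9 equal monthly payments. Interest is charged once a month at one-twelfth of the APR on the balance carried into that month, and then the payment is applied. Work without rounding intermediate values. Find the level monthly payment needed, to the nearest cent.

€992.82

Monthly rate r = 21.8%/12 = 1.81667% = 0.0181667.
Level-payment amortization: P = B₀·r / (1 − (1+r)^(−n)) = 8175.00·0.0181667 / (1 − 1.01817^(−9)).
Denominator 1 − (1+r)^(−9) = 0.149586536.
P = 148.513 / 0.149586536 ≈ 992.82.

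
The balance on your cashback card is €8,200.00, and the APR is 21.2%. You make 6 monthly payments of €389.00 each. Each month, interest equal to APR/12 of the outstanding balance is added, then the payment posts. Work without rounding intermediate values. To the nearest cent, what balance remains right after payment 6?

€6,668.96

Monthly rate r = 21.2%/12 = 1.76667% = 0.0176667.
Each month: B ← B·(1+r) − €389.00.
Month 1: interest €144.87; balance after payment €7,955.87.
Month 2: interest €140.55; balance after payment €7,707.42.
Month 3: interest €136.16; balance after payment €7,454.58.
Month 4: interest €131.70; balance after payment €7,197.28.
Month 5: interest €127.15; balance after payment €6,935.43.
Month 6: interest €122.53; balance after payment €6,668.96.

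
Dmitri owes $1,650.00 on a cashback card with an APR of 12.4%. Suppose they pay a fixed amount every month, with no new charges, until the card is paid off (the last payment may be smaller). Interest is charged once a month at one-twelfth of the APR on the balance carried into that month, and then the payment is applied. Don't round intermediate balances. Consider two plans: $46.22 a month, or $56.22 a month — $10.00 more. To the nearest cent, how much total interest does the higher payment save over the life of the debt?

$93.19

Monthly rate r = 12.4%/12 = 1.03333% = 0.0103333.
At $46.22/mo: n = ⌈−ln(1 − rB₀/P)/ln(1+r)⌉ = 45 payments (last $35.73); total interest = total paid − $1,650.00 = $419.41.
At $56.22/mo: 36 payments (last $8.52); total interest $326.22.
Interest saved = $419.41 − $326.22 = $93.19.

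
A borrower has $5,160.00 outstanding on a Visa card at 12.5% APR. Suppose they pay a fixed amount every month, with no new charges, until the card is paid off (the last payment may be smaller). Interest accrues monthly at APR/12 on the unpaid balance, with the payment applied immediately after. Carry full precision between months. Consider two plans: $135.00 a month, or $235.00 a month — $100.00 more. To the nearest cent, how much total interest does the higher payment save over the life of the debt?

Monthly rate r = 12.5%/12 = 1.04167% = 0.0104167.
At $135.00/mo: n = ⌈−ln(1 − rB₀/P)/ln(1+r)⌉ = 49 payments (last $134.58); total interest = total paid − $5,160.00 = $1,454.58.
At $235.00/mo: 26 payments (last $14.55); total interest $729.55.
Interest saved = $1,454.58 − $729.55 = $725.03.

$725.03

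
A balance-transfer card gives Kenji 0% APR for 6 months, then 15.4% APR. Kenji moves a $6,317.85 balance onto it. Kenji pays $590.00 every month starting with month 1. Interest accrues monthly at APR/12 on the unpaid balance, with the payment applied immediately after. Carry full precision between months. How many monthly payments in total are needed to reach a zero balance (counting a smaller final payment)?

Promo months 1–6 at r₀ = 0%/12 = 0; months 7+ at r₁ = 15.4%/12 = 0.0128333.
After month 6 (no interest yet): B = $6,317.85 − 6·$590.00 = $2,777.85.
Then at r₁ with $590.00/mo: n₂ = −ln(1 − r₁·B/P)/ln(1+r₁) ≈ 4.89 → 5 more payments.

11 payments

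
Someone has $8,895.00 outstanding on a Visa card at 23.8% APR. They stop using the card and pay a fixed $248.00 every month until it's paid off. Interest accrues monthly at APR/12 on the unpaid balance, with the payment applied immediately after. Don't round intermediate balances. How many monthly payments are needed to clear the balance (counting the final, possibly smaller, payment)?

Monthly rate r = 23.8%/12 = 1.98333% = 0.0198333.
Recurrence: B ← B·(1+r) − $248.00.
Month 1: interest $176.42; balance after payment $8,823.42.
Month 2: interest $175.00; balance after payment $8,750.42.
Closed form: n = −ln(1 − rB₀/P)/ln(1+r) = −ln(0.28864)/ln(1.01983) ≈ 63.270, so the balance reaches zero during payment 64.

64 months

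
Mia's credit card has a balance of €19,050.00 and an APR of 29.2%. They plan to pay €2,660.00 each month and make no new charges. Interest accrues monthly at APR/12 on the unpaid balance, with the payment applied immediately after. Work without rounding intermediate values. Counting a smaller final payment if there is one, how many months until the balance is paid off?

8 months

Monthly rate r = 29.2%/12 = 2.43333% = 0.0243333.
Recurrence: B ← B·(1+r) − €2,660.00.
Month 1: interest €463.55; balance after payment €16,853.55.
Month 2: interest €410.10; balance after payment €14,603.65.
Closed form: n = −ln(1 − rB₀/P)/ln(1+r) = −ln(0.82573)/ln(1.02433) ≈ 7.965, so the balance reaches zero during payment 8.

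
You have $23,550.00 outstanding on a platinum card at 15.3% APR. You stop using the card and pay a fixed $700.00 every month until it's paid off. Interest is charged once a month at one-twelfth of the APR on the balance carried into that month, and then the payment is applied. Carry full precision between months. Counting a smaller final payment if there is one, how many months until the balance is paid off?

45 payments

Monthly rate r = 15.3%/12 = 1.275% = 0.01275.
Recurrence: B ← B·(1+r) − $700.00.
Month 1: interest $300.26; balance after payment $23,150.26.
Month 2: interest $295.17; balance after payment $22,745.43.
Closed form: n = −ln(1 − rB₀/P)/ln(1+r) = −ln(0.57105)/ln(1.01275) ≈ 44.222, so the balance reaches zero during payment 45.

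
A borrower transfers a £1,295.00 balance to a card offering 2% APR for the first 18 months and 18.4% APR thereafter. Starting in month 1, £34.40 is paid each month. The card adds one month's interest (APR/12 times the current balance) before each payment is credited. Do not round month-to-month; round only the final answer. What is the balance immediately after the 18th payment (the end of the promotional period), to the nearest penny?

Promo months 1–18 at r₀ = 2%/12 = 0.00166667; months 19+ at r₁ = 18.4%/12 = 0.0153333.
After month 18: iterate B ← B·(1+r₀) − £34.40 for 18 months → £706.35.

£706.35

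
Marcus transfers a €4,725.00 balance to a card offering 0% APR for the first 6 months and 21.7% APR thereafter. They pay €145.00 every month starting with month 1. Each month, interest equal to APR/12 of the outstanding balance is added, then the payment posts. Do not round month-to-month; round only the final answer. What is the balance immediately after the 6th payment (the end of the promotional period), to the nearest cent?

€3,855.00

Promo months 1–6 at r₀ = 0%/12 = 0; months 7+ at r₁ = 21.7%/12 = 0.0180833.
After month 6 (no interest yet): B = €4,725.00 − 6·€145.00 = €3,855.00.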